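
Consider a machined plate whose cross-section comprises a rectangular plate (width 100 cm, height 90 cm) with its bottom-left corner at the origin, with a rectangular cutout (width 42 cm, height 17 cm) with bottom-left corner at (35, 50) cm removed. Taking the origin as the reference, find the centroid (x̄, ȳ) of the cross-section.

Part | A | x̄ᵢ | ȳᵢ | A·x̄ᵢ | A·ȳᵢ
plate | 9000.00 | 50.00 | 45.00 | 450000.00 | 405000.00
hole | -714.00 | 56.00 | 58.50 | -39984.00 | -41769.00
Σ | 8286.00 |  |  | 410016.00 | 363231.00
x̄ = 410016.00 / 8286.00 = 49.48 cm
ȳ = 363231.00 / 8286.00 = 43.84 cm

x̄ = 49.48 cm, ȳ = 43.84 cm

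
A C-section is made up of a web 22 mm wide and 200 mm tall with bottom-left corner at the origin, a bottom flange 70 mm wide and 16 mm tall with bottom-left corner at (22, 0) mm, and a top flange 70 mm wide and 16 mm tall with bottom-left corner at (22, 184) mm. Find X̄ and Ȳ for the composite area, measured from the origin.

web: A = 22 × 200 = 4400.00, centroid at (11.00, 100.00).
bottom flange: A = 70 × 16 = 1120.00, centroid at (57.00, 8.00).
top flange: A = 70 × 16 = 1120.00, centroid at (57.00, 192.00).
ΣA = 6640.00 mm²
ΣAX̄ = (4400.00)(11.00) + (1120.00)(57.00) + (1120.00)(57.00) = 176080.00 mm³
ΣAȲ = (4400.00)(100.00) + (1120.00)(8.00) + (1120.00)(192.00) = 664000.00 mm³
X̄ = 176080.00 / 6640.00 = 26.52 mm
Ȳ = 664000.00 / 6640.00 = 100.00 mm

X̄ = 26.52 mm, Ȳ = 100.00 mm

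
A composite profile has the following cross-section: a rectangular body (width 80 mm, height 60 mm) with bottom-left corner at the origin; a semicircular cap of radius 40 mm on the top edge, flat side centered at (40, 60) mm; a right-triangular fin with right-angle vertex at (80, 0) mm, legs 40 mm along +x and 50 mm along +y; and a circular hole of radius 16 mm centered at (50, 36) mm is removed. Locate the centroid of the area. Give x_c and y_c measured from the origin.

x_c = 46.03 mm, y_c = 43.30 mm

Part | A | x̄ᵢ | ȳᵢ | A·x̄ᵢ | A·ȳᵢ
rectangular body | 4800.00 | 40.00 | 30.00 | 192000.00 | 144000.00
semicircular top | 2513.27 | 40.00 | 76.98 | 100530.96 | 193463.11
triangular fin | 1000.00 | 93.33 | 16.67 | 93333.33 | 16666.67
hole | -804.25 | 50.00 | 36.00 | -40212.39 | -28952.92
Σ | 7509.03 |  |  | 345651.91 | 325176.86
x_c = 345651.91 / 7509.03 = 46.03 mm
y_c = 325176.86 / 7509.03 = 43.30 mm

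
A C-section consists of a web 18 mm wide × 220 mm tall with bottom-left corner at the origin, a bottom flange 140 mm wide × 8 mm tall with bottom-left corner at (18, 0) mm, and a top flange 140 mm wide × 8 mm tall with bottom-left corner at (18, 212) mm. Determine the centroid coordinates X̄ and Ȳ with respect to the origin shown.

web: A = 18 × 220 = 3960.00, centroid at (9.00, 110.00).
bottom flange: A = 140 × 8 = 1120.00, centroid at (88.00, 4.00).
top flange: A = 140 × 8 = 1120.00, centroid at (88.00, 216.00).
ΣA = 6200.00 mm²
ΣAX̄ = (3960.00)(9.00) + (1120.00)(88.00) + (1120.00)(88.00) = 232760.00 mm³
ΣAȲ = (3960.00)(110.00) + (1120.00)(4.00) + (1120.00)(216.00) = 682000.00 mm³
X̄ = 232760.00 / 6200.00 = 37.54 mm
Ȳ = 682000.00 / 6200.00 = 110.00 mm

X̄ = 37.54 mm, Ȳ = 110.00 mm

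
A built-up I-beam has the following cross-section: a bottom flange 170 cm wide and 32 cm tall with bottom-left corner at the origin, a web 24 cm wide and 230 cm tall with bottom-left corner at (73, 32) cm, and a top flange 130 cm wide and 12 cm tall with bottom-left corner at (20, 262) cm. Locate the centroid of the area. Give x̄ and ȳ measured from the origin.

x̄ = 85.00 cm, ȳ = 105.16 cm

bottom flange: A = 170 × 32 = 5440.00, centroid at (85.00, 16.00).
web: A = 24 × 230 = 5520.00, centroid at (85.00, 147.00).
top flange: A = 130 × 12 = 1560.00, centroid at (85.00, 268.00).
ΣA = 12520.00 cm², ΣAx̄ = 1064200.00 cm³, ΣAȳ = 1316560.00 cm³.
x̄ = 1064200.00/12520.00 = 85.00 cm; ȳ = 1316560.00/12520.00 = 105.16 cm.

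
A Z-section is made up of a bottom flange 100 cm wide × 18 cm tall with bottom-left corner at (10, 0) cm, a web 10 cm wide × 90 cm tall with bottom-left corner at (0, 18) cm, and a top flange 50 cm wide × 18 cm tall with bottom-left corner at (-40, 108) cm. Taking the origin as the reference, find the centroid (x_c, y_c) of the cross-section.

Part | A | x̄ᵢ | ȳᵢ | A·x̄ᵢ | A·ȳᵢ
bottom flange | 1800.00 | 60.00 | 9.00 | 108000.00 | 16200.00
web | 900.00 | 5.00 | 63.00 | 4500.00 | 56700.00
top flange | 900.00 | -15.00 | 117.00 | -13500.00 | 105300.00
Σ | 3600.00 |  |  | 99000.00 | 178200.00
x_c = 99000.00 / 3600.00 = 27.50 cm
y_c = 178200.00 / 3600.00 = 49.50 cm

x_c = 27.50 cm, y_c = 49.50 cm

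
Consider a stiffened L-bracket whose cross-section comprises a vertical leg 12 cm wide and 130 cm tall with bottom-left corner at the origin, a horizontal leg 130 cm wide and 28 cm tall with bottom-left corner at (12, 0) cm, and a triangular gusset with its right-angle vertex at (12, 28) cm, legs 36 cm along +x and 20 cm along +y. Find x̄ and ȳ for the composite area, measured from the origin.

x̄ = 53.65 cm, ȳ = 29.65 cm

vertical leg: A = 12 × 130 = 1560.00, centroid at (6.00, 65.00).
horizontal leg: A = 130 × 28 = 3640.00, centroid at (77.00, 14.00).
gusset: A = ½·36·20 = 360.00, centroid at (24.00, 34.67).
ΣA = 5560.00 cm², ΣAx̄ = 298280.00 cm³, ΣAȳ = 164840.00 cm³.
x̄ = 298280.00/5560.00 = 53.65 cm; ȳ = 164840.00/5560.00 = 29.65 cm.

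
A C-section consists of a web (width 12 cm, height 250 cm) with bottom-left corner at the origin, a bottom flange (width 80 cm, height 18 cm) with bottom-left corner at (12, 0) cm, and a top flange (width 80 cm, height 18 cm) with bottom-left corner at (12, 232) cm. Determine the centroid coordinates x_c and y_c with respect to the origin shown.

x_c = 28.53 cm, y_c = 125.00 cm

Part | A | x̄ᵢ | ȳᵢ | A·x̄ᵢ | A·ȳᵢ
web | 3000.00 | 6.00 | 125.00 | 18000.00 | 375000.00
bottom flange | 1440.00 | 52.00 | 9.00 | 74880.00 | 12960.00
top flange | 1440.00 | 52.00 | 241.00 | 74880.00 | 347040.00
Σ | 5880.00 |  |  | 167760.00 | 735000.00
x_c = 167760.00 / 5880.00 = 28.53 cm
y_c = 735000.00 / 5880.00 = 125.00 cm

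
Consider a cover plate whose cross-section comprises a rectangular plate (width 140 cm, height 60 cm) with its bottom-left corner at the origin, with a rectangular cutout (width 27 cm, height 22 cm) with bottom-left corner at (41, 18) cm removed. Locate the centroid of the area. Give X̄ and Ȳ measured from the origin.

X̄ = 71.18 cm, Ȳ = 30.08 cm

plate: A = 140 × 60 = 8400.00, centroid at (70.00, 30.00).
hole: A = −(27 × 22) = -594.00, centroid at (54.50, 29.00).
ΣA = 7806.00 cm²
ΣAX̄ = (8400.00)(70.00) + (-594.00)(54.50) = 555627.00 cm³
ΣAȲ = (8400.00)(30.00) + (-594.00)(29.00) = 234774.00 cm³
X̄ = 555627.00 / 7806.00 = 71.18 cm
Ȳ = 234774.00 / 7806.00 = 30.08 cm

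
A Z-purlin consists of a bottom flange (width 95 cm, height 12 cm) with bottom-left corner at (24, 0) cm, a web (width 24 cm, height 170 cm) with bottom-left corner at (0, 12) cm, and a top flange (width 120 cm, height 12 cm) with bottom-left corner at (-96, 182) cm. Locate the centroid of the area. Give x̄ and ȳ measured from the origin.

x̄ = 11.81 cm, ȳ = 101.10 cm

bottom flange: A = 95 × 12 = 1140.00, centroid at (71.50, 6.00).
web: A = 24 × 170 = 4080.00, centroid at (12.00, 97.00).
top flange: A = 120 × 12 = 1440.00, centroid at (-36.00, 188.00).
ΣA = 6660.00 cm²
ΣAx̄ = (1140.00)(71.50) + (4080.00)(12.00) + (1440.00)(-36.00) = 78630.00 cm³
ΣAȳ = (1140.00)(6.00) + (4080.00)(97.00) + (1440.00)(188.00) = 673320.00 cm³
x̄ = 78630.00 / 6660.00 = 11.81 cm
ȳ = 673320.00 / 6660.00 = 101.10 cm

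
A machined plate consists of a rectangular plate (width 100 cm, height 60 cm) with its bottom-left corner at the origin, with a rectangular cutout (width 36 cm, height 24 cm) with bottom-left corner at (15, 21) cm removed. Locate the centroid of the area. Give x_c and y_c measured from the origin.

plate: A = 100 × 60 = 6000.00, centroid at (50.00, 30.00).
hole: A = −(36 × 24) = -864.00, centroid at (33.00, 33.00).
ΣA = 5136.00 cm², ΣAx_c = 271488.00 cm³, ΣAy_c = 151488.00 cm³.
x_c = 271488.00/5136.00 = 52.86 cm; y_c = 151488.00/5136.00 = 29.50 cm.

x_c = 52.86 cm, y_c = 29.50 cm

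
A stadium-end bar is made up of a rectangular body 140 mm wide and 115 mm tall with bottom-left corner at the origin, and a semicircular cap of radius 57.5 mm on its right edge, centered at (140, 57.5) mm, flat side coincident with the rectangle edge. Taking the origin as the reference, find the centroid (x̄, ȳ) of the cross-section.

x̄ = 93.02 mm, ȳ = 57.50 mm

rectangular body: A = 140 × 115 = 16100.00, centroid at (70.00, 57.50).
semicircular end: A = ½π·57.5² = 5193.45, centroid at (164.40, 57.50).
ΣA = 21293.45 mm²
ΣAx̄ = (16100.00)(70.00) + (5193.45)(164.40) = 1980821.93 mm³
ΣAȳ = (16100.00)(57.50) + (5193.45)(57.50) = 1224373.11 mm³
x̄ = 1980821.93 / 21293.45 = 93.02 mm
ȳ = 1224373.11 / 21293.45 = 57.50 mm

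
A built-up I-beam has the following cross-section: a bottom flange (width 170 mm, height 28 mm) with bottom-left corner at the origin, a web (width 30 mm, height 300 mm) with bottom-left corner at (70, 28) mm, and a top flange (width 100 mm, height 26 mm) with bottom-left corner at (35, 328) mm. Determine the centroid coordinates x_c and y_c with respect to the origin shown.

Part | A | x̄ᵢ | ȳᵢ | A·x̄ᵢ | A·ȳᵢ
bottom flange | 4760.00 | 85.00 | 14.00 | 404600.00 | 66640.00
web | 9000.00 | 85.00 | 178.00 | 765000.00 | 1602000.00
top flange | 2600.00 | 85.00 | 341.00 | 221000.00 | 886600.00
Σ | 16360.00 |  |  | 1390600.00 | 2555240.00
x_c = 1390600.00 / 16360.00 = 85.00 mm
y_c = 2555240.00 / 16360.00 = 156.19 mm

x_c = 85.00 mm, y_c = 156.19 mm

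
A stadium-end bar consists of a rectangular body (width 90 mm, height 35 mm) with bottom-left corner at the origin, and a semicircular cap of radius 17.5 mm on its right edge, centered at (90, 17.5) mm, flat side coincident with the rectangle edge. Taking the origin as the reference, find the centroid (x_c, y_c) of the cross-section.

rectangular body: A = 90 × 35 = 3150.00, centroid at (45.00, 17.50).
semicircular end: A = ½π·17.5² = 481.06, centroid at (97.43, 17.50).
ΣA = 3631.06 mm²
ΣAx_c = (3150.00)(45.00) + (481.06)(97.43) = 188617.99 mm³
ΣAy_c = (3150.00)(17.50) + (481.06)(17.50) = 63543.49 mm³
x_c = 188617.99 / 3631.06 = 51.95 mm
y_c = 63543.49 / 3631.06 = 17.50 mm

x_c = 51.95 mm, y_c = 17.50 mm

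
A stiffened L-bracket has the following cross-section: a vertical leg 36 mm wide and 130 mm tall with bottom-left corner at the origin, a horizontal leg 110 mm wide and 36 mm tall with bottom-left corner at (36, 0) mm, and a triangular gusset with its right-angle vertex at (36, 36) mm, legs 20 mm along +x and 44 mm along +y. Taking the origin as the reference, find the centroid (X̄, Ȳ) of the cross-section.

X̄ = 51.03 mm, Ȳ = 43.81 mm

vertical leg: A = 36 × 130 = 4680.00, centroid at (18.00, 65.00).
horizontal leg: A = 110 × 36 = 3960.00, centroid at (91.00, 18.00).
gusset: A = ½·20·44 = 440.00, centroid at (42.67, 50.67).
ΣA = 9080.00 mm², ΣAX̄ = 463373.33 mm³, ΣAȲ = 397773.33 mm³.
X̄ = 463373.33/9080.00 = 51.03 mm; Ȳ = 397773.33/9080.00 = 43.81 mm.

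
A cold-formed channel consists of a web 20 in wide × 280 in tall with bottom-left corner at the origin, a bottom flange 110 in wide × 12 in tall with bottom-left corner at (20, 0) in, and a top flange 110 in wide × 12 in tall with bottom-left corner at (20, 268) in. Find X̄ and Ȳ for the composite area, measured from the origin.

X̄ = 30.83 in, Ȳ = 140.00 in

web: A = 20 × 280 = 5600.00, centroid at (10.00, 140.00).
bottom flange: A = 110 × 12 = 1320.00, centroid at (75.00, 6.00).
top flange: A = 110 × 12 = 1320.00, centroid at (75.00, 274.00).
ΣA = 8240.00 in², ΣAX̄ = 254000.00 in³, ΣAȲ = 1153600.00 in³.
X̄ = 254000.00/8240.00 = 30.83 in; Ȳ = 1153600.00/8240.00 = 140.00 in.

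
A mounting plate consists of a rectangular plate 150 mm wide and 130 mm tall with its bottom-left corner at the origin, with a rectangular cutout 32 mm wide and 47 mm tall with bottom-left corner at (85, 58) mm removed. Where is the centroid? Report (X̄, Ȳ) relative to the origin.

X̄ = 72.83 mm, Ȳ = 63.62 mm

plate: A = 150 × 130 = 19500.00, centroid at (75.00, 65.00).
hole: A = −(32 × 47) = -1504.00, centroid at (101.00, 81.50).
ΣA = 17996.00 mm², ΣAX̄ = 1310596.00 mm³, ΣAȲ = 1144924.00 mm³.
X̄ = 1310596.00/17996.00 = 72.83 mm; Ȳ = 1144924.00/17996.00 = 63.62 mm.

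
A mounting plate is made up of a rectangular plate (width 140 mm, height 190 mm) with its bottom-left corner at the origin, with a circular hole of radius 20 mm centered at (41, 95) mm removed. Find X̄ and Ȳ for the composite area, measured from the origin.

X̄ = 71.44 mm, Ȳ = 95.00 mm

plate: A = 140 × 190 = 26600.00, centroid at (70.00, 95.00).
hole: A = −π·20² = -1256.64, centroid at (41.00, 95.00).
ΣA = 25343.36 mm², ΣAX̄ = 1810477.88 mm³, ΣAȲ = 2407619.48 mm³.
X̄ = 1810477.88/25343.36 = 71.44 mm; Ȳ = 2407619.48/25343.36 = 95.00 mm.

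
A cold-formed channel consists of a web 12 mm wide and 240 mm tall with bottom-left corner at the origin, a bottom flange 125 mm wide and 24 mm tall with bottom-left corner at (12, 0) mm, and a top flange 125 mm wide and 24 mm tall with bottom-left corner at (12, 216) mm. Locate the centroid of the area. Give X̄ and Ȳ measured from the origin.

web: A = 12 × 240 = 2880.00, centroid at (6.00, 120.00).
bottom flange: A = 125 × 24 = 3000.00, centroid at (74.50, 12.00).
top flange: A = 125 × 24 = 3000.00, centroid at (74.50, 228.00).
ΣA = 8880.00 mm², ΣAX̄ = 464280.00 mm³, ΣAȲ = 1065600.00 mm³.
X̄ = 464280.00/8880.00 = 52.28 mm; Ȳ = 1065600.00/8880.00 = 120.00 mm.

X̄ = 52.28 mm, Ȳ = 120.00 mm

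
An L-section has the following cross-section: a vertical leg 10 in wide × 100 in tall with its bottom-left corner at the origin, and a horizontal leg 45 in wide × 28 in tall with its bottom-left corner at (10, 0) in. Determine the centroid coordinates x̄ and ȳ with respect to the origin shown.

Part | A | x̄ᵢ | ȳᵢ | A·x̄ᵢ | A·ȳᵢ
vertical leg | 1000.00 | 5.00 | 50.00 | 5000.00 | 50000.00
horizontal leg | 1260.00 | 32.50 | 14.00 | 40950.00 | 17640.00
Σ | 2260.00 |  |  | 45950.00 | 67640.00
x̄ = 45950.00 / 2260.00 = 20.33 in
ȳ = 67640.00 / 2260.00 = 29.93 in

x̄ = 20.33 in, ȳ = 29.93 in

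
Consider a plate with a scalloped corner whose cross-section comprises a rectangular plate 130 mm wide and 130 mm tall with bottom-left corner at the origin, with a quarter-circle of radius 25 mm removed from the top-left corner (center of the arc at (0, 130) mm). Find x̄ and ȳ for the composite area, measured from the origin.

x̄ = 66.63 mm, ȳ = 63.37 mm

plate: A = 130 × 130 = 16900.00, centroid at (65.00, 65.00).
removed quarter-circle: A = −¼π·25² = -490.87, centroid at (10.61, 119.39).
ΣA = 16409.13 mm²
ΣAx̄ = (16900.00)(65.00) + (-490.87)(10.61) = 1093291.67 mm³
ΣAȳ = (16900.00)(65.00) + (-490.87)(119.39) = 1039894.73 mm³
x̄ = 1093291.67 / 16409.13 = 66.63 mm
ȳ = 1039894.73 / 16409.13 = 63.37 mm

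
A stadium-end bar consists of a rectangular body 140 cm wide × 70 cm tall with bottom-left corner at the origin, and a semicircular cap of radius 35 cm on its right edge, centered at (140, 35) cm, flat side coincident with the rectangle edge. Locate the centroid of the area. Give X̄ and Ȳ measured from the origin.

rectangular body: A = 140 × 70 = 9800.00, centroid at (70.00, 35.00).
semicircular end: A = ½π·35² = 1924.23, centroid at (154.85, 35.00).
ΣA = 11724.23 cm², ΣAX̄ = 983974.90 cm³, ΣAȲ = 410347.89 cm³.
X̄ = 983974.90/11724.23 = 83.93 cm; Ȳ = 410347.89/11724.23 = 35.00 cm.

X̄ = 83.93 cm, Ȳ = 35.00 cm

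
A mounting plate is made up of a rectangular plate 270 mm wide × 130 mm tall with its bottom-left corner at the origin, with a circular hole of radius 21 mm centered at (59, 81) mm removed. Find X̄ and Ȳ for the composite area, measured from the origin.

Part | A | x̄ᵢ | ȳᵢ | A·x̄ᵢ | A·ȳᵢ
plate | 35100.00 | 135.00 | 65.00 | 4738500.00 | 2281500.00
hole | -1385.44 | 59.00 | 81.00 | -81741.10 | -112220.83
Σ | 33714.56 |  |  | 4656758.90 | 2169279.17
X̄ = 4656758.90 / 33714.56 = 138.12 mm
Ȳ = 2169279.17 / 33714.56 = 64.34 mm

X̄ = 138.12 mm, Ȳ = 64.34 mm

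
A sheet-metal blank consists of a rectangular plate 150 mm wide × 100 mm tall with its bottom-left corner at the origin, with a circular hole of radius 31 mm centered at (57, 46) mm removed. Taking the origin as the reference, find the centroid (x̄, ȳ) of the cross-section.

Part | A | x̄ᵢ | ȳᵢ | A·x̄ᵢ | A·ȳᵢ
plate | 15000.00 | 75.00 | 50.00 | 1125000.00 | 750000.00
hole | -3019.07 | 57.00 | 46.00 | -172087.02 | -138877.24
Σ | 11980.93 |  |  | 952912.98 | 611122.76
x̄ = 952912.98 / 11980.93 = 79.54 mm
ȳ = 611122.76 / 11980.93 = 51.01 mm

x̄ = 79.54 mm, ȳ = 51.01 mm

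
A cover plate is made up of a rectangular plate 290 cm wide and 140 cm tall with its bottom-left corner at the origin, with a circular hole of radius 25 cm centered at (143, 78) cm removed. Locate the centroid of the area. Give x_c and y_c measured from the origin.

x_c = 145.10 cm, y_c = 69.59 cm

plate: A = 290 × 140 = 40600.00, centroid at (145.00, 70.00).
hole: A = −π·25² = -1963.50, centroid at (143.00, 78.00).
ΣA = 38636.50 cm²
ΣAx_c = (40600.00)(145.00) + (-1963.50)(143.00) = 5606220.16 cm³
ΣAy_c = (40600.00)(70.00) + (-1963.50)(78.00) = 2688847.36 cm³
x_c = 5606220.16 / 38636.50 = 145.10 cm
y_c = 2688847.36 / 38636.50 = 69.59 cm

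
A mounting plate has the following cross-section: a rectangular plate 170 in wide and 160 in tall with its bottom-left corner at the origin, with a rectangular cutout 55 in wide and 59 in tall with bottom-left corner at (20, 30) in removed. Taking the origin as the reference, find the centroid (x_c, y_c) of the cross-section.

x_c = 90.08 in, y_c = 82.78 in

plate: A = 170 × 160 = 27200.00, centroid at (85.00, 80.00).
hole: A = −(55 × 59) = -3245.00, centroid at (47.50, 59.50).
ΣA = 23955.00 in²
ΣAx_c = (27200.00)(85.00) + (-3245.00)(47.50) = 2157862.50 in³
ΣAy_c = (27200.00)(80.00) + (-3245.00)(59.50) = 1982922.50 in³
x_c = 2157862.50 / 23955.00 = 90.08 in
y_c = 1982922.50 / 23955.00 = 82.78 in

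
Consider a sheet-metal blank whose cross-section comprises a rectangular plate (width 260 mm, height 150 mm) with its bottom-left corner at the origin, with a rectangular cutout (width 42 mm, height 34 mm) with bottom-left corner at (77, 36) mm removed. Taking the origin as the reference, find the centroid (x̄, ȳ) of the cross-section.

x̄ = 131.22 mm, ȳ = 75.84 mm

plate: A = 260 × 150 = 39000.00, centroid at (130.00, 75.00).
hole: A = −(42 × 34) = -1428.00, centroid at (98.00, 53.00).
ΣA = 37572.00 mm², ΣAx̄ = 4930056.00 mm³, ΣAȳ = 2849316.00 mm³.
x̄ = 4930056.00/37572.00 = 131.22 mm; ȳ = 2849316.00/37572.00 = 75.84 mm.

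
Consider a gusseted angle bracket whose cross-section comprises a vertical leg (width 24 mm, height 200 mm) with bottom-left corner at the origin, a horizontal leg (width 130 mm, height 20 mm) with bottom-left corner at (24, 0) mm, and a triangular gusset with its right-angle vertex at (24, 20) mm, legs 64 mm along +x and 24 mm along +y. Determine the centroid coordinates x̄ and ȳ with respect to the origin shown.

x̄ = 39.64 mm, ȳ = 64.58 mm

vertical leg: A = 24 × 200 = 4800.00, centroid at (12.00, 100.00).
horizontal leg: A = 130 × 20 = 2600.00, centroid at (89.00, 10.00).
gusset: A = ½·64·24 = 768.00, centroid at (45.33, 28.00).
ΣA = 8168.00 mm², ΣAx̄ = 323816.00 mm³, ΣAȳ = 527504.00 mm³.
x̄ = 323816.00/8168.00 = 39.64 mm; ȳ = 527504.00/8168.00 = 64.58 mm.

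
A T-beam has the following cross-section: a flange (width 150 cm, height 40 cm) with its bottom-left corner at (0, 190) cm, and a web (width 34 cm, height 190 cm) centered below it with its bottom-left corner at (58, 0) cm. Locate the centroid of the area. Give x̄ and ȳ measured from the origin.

web: A = 34 × 190 = 6460.00, centroid at (75.00, 95.00).
flange: A = 150 × 40 = 6000.00, centroid at (75.00, 210.00).
ΣA = 12460.00 cm²
ΣAx̄ = (6460.00)(75.00) + (6000.00)(75.00) = 934500.00 cm³
ΣAȳ = (6460.00)(95.00) + (6000.00)(210.00) = 1873700.00 cm³
x̄ = 934500.00 / 12460.00 = 75.00 cm
ȳ = 1873700.00 / 12460.00 = 150.38 cm

x̄ = 75.00 cm, ȳ = 150.38 cm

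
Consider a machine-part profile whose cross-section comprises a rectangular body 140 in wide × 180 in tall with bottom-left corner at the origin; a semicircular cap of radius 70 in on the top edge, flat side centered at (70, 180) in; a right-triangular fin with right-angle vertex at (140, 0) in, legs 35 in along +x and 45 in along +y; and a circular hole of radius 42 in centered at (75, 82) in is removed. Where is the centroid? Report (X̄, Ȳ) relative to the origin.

X̄ = 71.30 in, Ȳ = 122.22 in

rectangular body: A = 140 × 180 = 25200.00, centroid at (70.00, 90.00).
semicircular top: A = ½π·70² = 7696.90, centroid at (70.00, 209.71).
triangular fin: A = ½·35·45 = 787.50, centroid at (151.67, 15.00).
hole: A = −π·42² = -5541.77, centroid at (75.00, 82.00).
ΣA = 28142.63 in²
ΣAX̄ = (25200.00)(70.00) + (7696.90)(70.00) + (787.50)(151.67) + (-5541.77)(75.00) = 2006587.93 in³
ΣAȲ = (25200.00)(90.00) + (7696.90)(209.71) + (787.50)(15.00) + (-5541.77)(82.00) = 3439496.43 in³
X̄ = 2006587.93 / 28142.63 = 71.30 in
Ȳ = 3439496.43 / 28142.63 = 122.22 in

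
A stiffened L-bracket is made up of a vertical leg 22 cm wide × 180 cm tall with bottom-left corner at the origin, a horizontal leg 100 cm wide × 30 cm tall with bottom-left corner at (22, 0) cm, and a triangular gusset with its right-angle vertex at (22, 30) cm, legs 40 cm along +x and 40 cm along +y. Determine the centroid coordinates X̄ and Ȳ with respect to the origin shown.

X̄ = 37.09 cm, Ȳ = 56.19 cm

Part | A | x̄ᵢ | ȳᵢ | A·x̄ᵢ | A·ȳᵢ
vertical leg | 3960.00 | 11.00 | 90.00 | 43560.00 | 356400.00
horizontal leg | 3000.00 | 72.00 | 15.00 | 216000.00 | 45000.00
gusset | 800.00 | 35.33 | 43.33 | 28266.67 | 34666.67
Σ | 7760.00 |  |  | 287826.67 | 436066.67
X̄ = 287826.67 / 7760.00 = 37.09 cm
Ȳ = 436066.67 / 7760.00 = 56.19 cm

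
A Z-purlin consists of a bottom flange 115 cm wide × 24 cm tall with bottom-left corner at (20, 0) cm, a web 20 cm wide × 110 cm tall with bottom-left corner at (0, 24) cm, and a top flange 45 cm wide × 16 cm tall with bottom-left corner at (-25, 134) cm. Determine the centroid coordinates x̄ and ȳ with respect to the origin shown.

Part | A | x̄ᵢ | ȳᵢ | A·x̄ᵢ | A·ȳᵢ
bottom flange | 2760.00 | 77.50 | 12.00 | 213900.00 | 33120.00
web | 2200.00 | 10.00 | 79.00 | 22000.00 | 173800.00
top flange | 720.00 | -2.50 | 142.00 | -1800.00 | 102240.00
Σ | 5680.00 |  |  | 234100.00 | 309160.00
x̄ = 234100.00 / 5680.00 = 41.21 cm
ȳ = 309160.00 / 5680.00 = 54.43 cm

x̄ = 41.21 cm, ȳ = 54.43 cm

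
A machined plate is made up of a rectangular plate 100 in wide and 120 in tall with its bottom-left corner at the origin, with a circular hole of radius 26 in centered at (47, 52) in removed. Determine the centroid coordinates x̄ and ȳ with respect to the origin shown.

x̄ = 50.65 in, ȳ = 61.72 in

plate: A = 100 × 120 = 12000.00, centroid at (50.00, 60.00).
hole: A = −π·26² = -2123.72, centroid at (47.00, 52.00).
ΣA = 9876.28 in²
ΣAx̄ = (12000.00)(50.00) + (-2123.72)(47.00) = 500185.32 in³
ΣAȳ = (12000.00)(60.00) + (-2123.72)(52.00) = 609566.74 in³
x̄ = 500185.32 / 9876.28 = 50.65 in
ȳ = 609566.74 / 9876.28 = 61.72 in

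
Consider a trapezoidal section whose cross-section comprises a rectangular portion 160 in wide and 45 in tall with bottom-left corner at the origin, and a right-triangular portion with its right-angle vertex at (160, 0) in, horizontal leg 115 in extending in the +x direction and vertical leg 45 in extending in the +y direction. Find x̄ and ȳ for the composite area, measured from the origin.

x̄ = 111.28 in, ȳ = 20.52 in

rectangular portion: A = 160 × 45 = 7200.00, centroid at (80.00, 22.50).
triangular portion: A = ½·115·45 = 2587.50, centroid at (198.33, 15.00).
ΣA = 9787.50 in², ΣAx̄ = 1089187.50 in³, ΣAȳ = 200812.50 in³.
x̄ = 1089187.50/9787.50 = 111.28 in; ȳ = 200812.50/9787.50 = 20.52 in.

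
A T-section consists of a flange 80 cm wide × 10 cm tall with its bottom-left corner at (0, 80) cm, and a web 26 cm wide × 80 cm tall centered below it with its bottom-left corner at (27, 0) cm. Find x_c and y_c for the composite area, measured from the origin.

x_c = 40.00 cm, y_c = 52.50 cm

web: A = 26 × 80 = 2080.00, centroid at (40.00, 40.00).
flange: A = 80 × 10 = 800.00, centroid at (40.00, 85.00).
ΣA = 2880.00 cm², ΣAx_c = 115200.00 cm³, ΣAy_c = 151200.00 cm³.
x_c = 115200.00/2880.00 = 40.00 cm; y_c = 151200.00/2880.00 = 52.50 cm.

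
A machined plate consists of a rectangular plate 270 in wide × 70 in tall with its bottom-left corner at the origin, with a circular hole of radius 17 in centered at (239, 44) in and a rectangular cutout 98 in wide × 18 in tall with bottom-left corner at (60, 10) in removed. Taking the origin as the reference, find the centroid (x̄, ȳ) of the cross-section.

plate: A = 270 × 70 = 18900.00, centroid at (135.00, 35.00).
hole 1: A = −π·17² = -907.92, centroid at (239.00, 44.00).
hole 2: A = −(98 × 18) = -1764.00, centroid at (109.00, 19.00).
ΣA = 16228.08 in²
ΣAx̄ = (18900.00)(135.00) + (-907.92)(239.00) + (-1764.00)(109.00) = 2142231.05 in³
ΣAȳ = (18900.00)(35.00) + (-907.92)(44.00) + (-1764.00)(19.00) = 588035.51 in³
x̄ = 2142231.05 / 16228.08 = 132.01 in
ȳ = 588035.51 / 16228.08 = 36.24 in

x̄ = 132.01 in, ȳ = 36.24 in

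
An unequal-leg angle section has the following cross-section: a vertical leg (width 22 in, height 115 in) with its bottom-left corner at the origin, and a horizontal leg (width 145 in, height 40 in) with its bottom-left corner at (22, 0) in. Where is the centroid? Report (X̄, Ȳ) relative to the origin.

Part | A | x̄ᵢ | ȳᵢ | A·x̄ᵢ | A·ȳᵢ
vertical leg | 2530.00 | 11.00 | 57.50 | 27830.00 | 145475.00
horizontal leg | 5800.00 | 94.50 | 20.00 | 548100.00 | 116000.00
Σ | 8330.00 |  |  | 575930.00 | 261475.00
X̄ = 575930.00 / 8330.00 = 69.14 in
Ȳ = 261475.00 / 8330.00 = 31.39 in

X̄ = 69.14 in, Ȳ = 31.39 in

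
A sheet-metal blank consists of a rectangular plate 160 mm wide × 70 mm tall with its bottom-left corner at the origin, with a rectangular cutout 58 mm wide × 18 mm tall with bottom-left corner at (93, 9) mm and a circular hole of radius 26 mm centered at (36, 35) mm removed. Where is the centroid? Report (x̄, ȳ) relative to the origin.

plate: A = 160 × 70 = 11200.00, centroid at (80.00, 35.00).
hole 1: A = −(58 × 18) = -1044.00, centroid at (122.00, 18.00).
hole 2: A = −π·26² = -2123.72, centroid at (36.00, 35.00).
ΣA = 8032.28 mm²
ΣAx̄ = (11200.00)(80.00) + (-1044.00)(122.00) + (-2123.72)(36.00) = 692178.20 mm³
ΣAȳ = (11200.00)(35.00) + (-1044.00)(18.00) + (-2123.72)(35.00) = 298877.92 mm³
x̄ = 692178.20 / 8032.28 = 86.17 mm
ȳ = 298877.92 / 8032.28 = 37.21 mm

x̄ = 86.17 mm, ȳ = 37.21 mm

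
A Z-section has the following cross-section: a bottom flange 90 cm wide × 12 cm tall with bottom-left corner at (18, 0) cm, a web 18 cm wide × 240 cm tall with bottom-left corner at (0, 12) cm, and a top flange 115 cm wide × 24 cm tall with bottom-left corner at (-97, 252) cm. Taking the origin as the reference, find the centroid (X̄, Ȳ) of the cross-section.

bottom flange: A = 90 × 12 = 1080.00, centroid at (63.00, 6.00).
web: A = 18 × 240 = 4320.00, centroid at (9.00, 132.00).
top flange: A = 115 × 24 = 2760.00, centroid at (-39.50, 264.00).
ΣA = 8160.00 cm², ΣAX̄ = -2100.00 cm³, ΣAȲ = 1305360.00 cm³.
X̄ = -2100.00/8160.00 = -0.26 cm; Ȳ = 1305360.00/8160.00 = 159.97 cm.

X̄ = -0.26 cm, Ȳ = 159.97 cm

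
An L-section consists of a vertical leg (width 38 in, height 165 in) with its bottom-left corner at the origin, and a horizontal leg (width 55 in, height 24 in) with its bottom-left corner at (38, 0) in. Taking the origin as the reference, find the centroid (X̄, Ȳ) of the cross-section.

X̄ = 27.09 in, Ȳ = 70.24 in

Part | A | x̄ᵢ | ȳᵢ | A·x̄ᵢ | A·ȳᵢ
vertical leg | 6270.00 | 19.00 | 82.50 | 119130.00 | 517275.00
horizontal leg | 1320.00 | 65.50 | 12.00 | 86460.00 | 15840.00
Σ | 7590.00 |  |  | 205590.00 | 533115.00
X̄ = 205590.00 / 7590.00 = 27.09 in
Ȳ = 533115.00 / 7590.00 = 70.24 in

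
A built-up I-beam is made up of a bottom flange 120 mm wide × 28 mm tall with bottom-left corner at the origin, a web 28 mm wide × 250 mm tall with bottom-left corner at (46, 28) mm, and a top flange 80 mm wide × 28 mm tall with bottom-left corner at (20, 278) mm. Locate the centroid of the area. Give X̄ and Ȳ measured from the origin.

bottom flange: A = 120 × 28 = 3360.00, centroid at (60.00, 14.00).
web: A = 28 × 250 = 7000.00, centroid at (60.00, 153.00).
top flange: A = 80 × 28 = 2240.00, centroid at (60.00, 292.00).
ΣA = 12600.00 mm², ΣAX̄ = 756000.00 mm³, ΣAȲ = 1772120.00 mm³.
X̄ = 756000.00/12600.00 = 60.00 mm; Ȳ = 1772120.00/12600.00 = 140.64 mm.

X̄ = 60.00 mm, Ȳ = 140.64 mm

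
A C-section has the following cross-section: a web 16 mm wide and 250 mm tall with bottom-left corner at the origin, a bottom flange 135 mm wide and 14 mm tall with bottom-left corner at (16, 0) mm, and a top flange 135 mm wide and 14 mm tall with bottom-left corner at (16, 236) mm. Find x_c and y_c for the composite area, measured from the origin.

Part | A | x̄ᵢ | ȳᵢ | A·x̄ᵢ | A·ȳᵢ
web | 4000.00 | 8.00 | 125.00 | 32000.00 | 500000.00
bottom flange | 1890.00 | 83.50 | 7.00 | 157815.00 | 13230.00
top flange | 1890.00 | 83.50 | 243.00 | 157815.00 | 459270.00
Σ | 7780.00 |  |  | 347630.00 | 972500.00
x_c = 347630.00 / 7780.00 = 44.68 mm
y_c = 972500.00 / 7780.00 = 125.00 mm

x_c = 44.68 mm, y_c = 125.00 mm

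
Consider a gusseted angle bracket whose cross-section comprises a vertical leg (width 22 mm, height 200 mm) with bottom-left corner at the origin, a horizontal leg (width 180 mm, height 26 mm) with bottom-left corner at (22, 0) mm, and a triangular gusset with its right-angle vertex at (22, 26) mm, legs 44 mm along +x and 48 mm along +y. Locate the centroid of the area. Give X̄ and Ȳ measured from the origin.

vertical leg: A = 22 × 200 = 4400.00, centroid at (11.00, 100.00).
horizontal leg: A = 180 × 26 = 4680.00, centroid at (112.00, 13.00).
gusset: A = ½·44·48 = 1056.00, centroid at (36.67, 42.00).
ΣA = 10136.00 mm²
ΣAX̄ = (4400.00)(11.00) + (4680.00)(112.00) + (1056.00)(36.67) = 611280.00 mm³
ΣAȲ = (4400.00)(100.00) + (4680.00)(13.00) + (1056.00)(42.00) = 545192.00 mm³
X̄ = 611280.00 / 10136.00 = 60.31 mm
Ȳ = 545192.00 / 10136.00 = 53.79 mm

X̄ = 60.31 mm, Ȳ = 53.79 mm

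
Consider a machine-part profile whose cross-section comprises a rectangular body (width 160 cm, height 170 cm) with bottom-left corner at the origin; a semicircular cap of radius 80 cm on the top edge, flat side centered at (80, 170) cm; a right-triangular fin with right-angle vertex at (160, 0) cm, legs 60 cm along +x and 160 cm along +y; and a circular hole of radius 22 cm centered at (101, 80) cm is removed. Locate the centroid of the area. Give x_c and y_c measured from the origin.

x_c = 91.05 cm, y_c = 110.94 cm

rectangular body: A = 160 × 170 = 27200.00, centroid at (80.00, 85.00).
semicircular top: A = ½π·80² = 10053.10, centroid at (80.00, 203.95).
triangular fin: A = ½·60·160 = 4800.00, centroid at (180.00, 53.33).
hole: A = −π·22² = -1520.53, centroid at (101.00, 80.00).
ΣA = 40532.57 cm²
ΣAx_c = (27200.00)(80.00) + (10053.10)(80.00) + (4800.00)(180.00) + (-1520.53)(101.00) = 3690674.10 cm³
ΣAy_c = (27200.00)(85.00) + (10053.10)(203.95) + (4800.00)(53.33) + (-1520.53)(80.00) = 4496717.27 cm³
x_c = 3690674.10 / 40532.57 = 91.05 cm
y_c = 4496717.27 / 40532.57 = 110.94 cm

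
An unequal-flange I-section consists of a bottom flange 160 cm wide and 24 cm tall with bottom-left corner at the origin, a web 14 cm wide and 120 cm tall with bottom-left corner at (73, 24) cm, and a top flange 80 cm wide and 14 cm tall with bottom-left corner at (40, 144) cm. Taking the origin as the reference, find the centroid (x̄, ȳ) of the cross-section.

x̄ = 80.00 cm, ȳ = 53.66 cm

Part | A | x̄ᵢ | ȳᵢ | A·x̄ᵢ | A·ȳᵢ
bottom flange | 3840.00 | 80.00 | 12.00 | 307200.00 | 46080.00
web | 1680.00 | 80.00 | 84.00 | 134400.00 | 141120.00
top flange | 1120.00 | 80.00 | 151.00 | 89600.00 | 169120.00
Σ | 6640.00 |  |  | 531200.00 | 356320.00
x̄ = 531200.00 / 6640.00 = 80.00 cm
ȳ = 356320.00 / 6640.00 = 53.66 cm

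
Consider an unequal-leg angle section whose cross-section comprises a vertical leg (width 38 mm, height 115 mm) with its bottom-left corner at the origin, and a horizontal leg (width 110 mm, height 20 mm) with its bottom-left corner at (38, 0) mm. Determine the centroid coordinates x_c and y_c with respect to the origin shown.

x_c = 43.78 mm, y_c = 41.59 mm

vertical leg: A = 38 × 115 = 4370.00, centroid at (19.00, 57.50).
horizontal leg: A = 110 × 20 = 2200.00, centroid at (93.00, 10.00).
ΣA = 6570.00 mm², ΣAx_c = 287630.00 mm³, ΣAy_c = 273275.00 mm³.
x_c = 287630.00/6570.00 = 43.78 mm; y_c = 273275.00/6570.00 = 41.59 mm.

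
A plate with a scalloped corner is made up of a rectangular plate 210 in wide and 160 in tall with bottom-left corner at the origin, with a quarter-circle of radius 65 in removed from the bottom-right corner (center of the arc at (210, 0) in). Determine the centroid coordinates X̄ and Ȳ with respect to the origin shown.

X̄ = 96.52 in, Ȳ = 85.74 in

plate: A = 210 × 160 = 33600.00, centroid at (105.00, 80.00).
removed quarter-circle: A = −¼π·65² = -3318.31, centroid at (182.41, 27.59).
ΣA = 30281.69 in²
ΣAX̄ = (33600.00)(105.00) + (-3318.31)(182.41) = 2922697.15 in³
ΣAȲ = (33600.00)(80.00) + (-3318.31)(27.59) = 2596458.33 in³
X̄ = 2922697.15 / 30281.69 = 96.52 in
Ȳ = 2596458.33 / 30281.69 = 85.74 in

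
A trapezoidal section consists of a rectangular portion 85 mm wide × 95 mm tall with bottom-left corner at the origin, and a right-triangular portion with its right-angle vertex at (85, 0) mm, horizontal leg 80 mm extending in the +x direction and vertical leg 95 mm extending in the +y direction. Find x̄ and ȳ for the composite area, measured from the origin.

rectangular portion: A = 85 × 95 = 8075.00, centroid at (42.50, 47.50).
triangular portion: A = ½·80·95 = 3800.00, centroid at (111.67, 31.67).
ΣA = 11875.00 mm²
ΣAx̄ = (8075.00)(42.50) + (3800.00)(111.67) = 767520.83 mm³
ΣAȳ = (8075.00)(47.50) + (3800.00)(31.67) = 503895.83 mm³
x̄ = 767520.83 / 11875.00 = 64.63 mm
ȳ = 503895.83 / 11875.00 = 42.43 mm

x̄ = 64.63 mm, ȳ = 42.43 mm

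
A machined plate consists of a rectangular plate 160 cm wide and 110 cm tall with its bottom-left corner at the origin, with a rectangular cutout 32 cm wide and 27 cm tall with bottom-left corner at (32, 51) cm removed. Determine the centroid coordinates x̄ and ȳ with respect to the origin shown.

x̄ = 81.65 cm, ȳ = 54.51 cm

Part | A | x̄ᵢ | ȳᵢ | A·x̄ᵢ | A·ȳᵢ
plate | 17600.00 | 80.00 | 55.00 | 1408000.00 | 968000.00
hole | -864.00 | 48.00 | 64.50 | -41472.00 | -55728.00
Σ | 16736.00 |  |  | 1366528.00 | 912272.00
x̄ = 1366528.00 / 16736.00 = 81.65 cm
ȳ = 912272.00 / 16736.00 = 54.51 cm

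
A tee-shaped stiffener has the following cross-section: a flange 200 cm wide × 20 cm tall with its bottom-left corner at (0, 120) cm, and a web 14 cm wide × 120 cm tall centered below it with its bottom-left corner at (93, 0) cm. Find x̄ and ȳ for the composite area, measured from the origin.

x̄ = 100.00 cm, ȳ = 109.30 cm

web: A = 14 × 120 = 1680.00, centroid at (100.00, 60.00).
flange: A = 200 × 20 = 4000.00, centroid at (100.00, 130.00).
ΣA = 5680.00 cm², ΣAx̄ = 568000.00 cm³, ΣAȳ = 620800.00 cm³.
x̄ = 568000.00/5680.00 = 100.00 cm; ȳ = 620800.00/5680.00 = 109.30 cm.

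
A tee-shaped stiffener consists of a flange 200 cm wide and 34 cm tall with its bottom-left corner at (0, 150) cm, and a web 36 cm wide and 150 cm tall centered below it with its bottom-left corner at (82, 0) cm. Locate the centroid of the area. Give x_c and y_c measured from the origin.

web: A = 36 × 150 = 5400.00, centroid at (100.00, 75.00).
flange: A = 200 × 34 = 6800.00, centroid at (100.00, 167.00).
ΣA = 12200.00 cm², ΣAx_c = 1220000.00 cm³, ΣAy_c = 1540600.00 cm³.
x_c = 1220000.00/12200.00 = 100.00 cm; y_c = 1540600.00/12200.00 = 126.28 cm.

x_c = 100.00 cm, y_c = 126.28 cm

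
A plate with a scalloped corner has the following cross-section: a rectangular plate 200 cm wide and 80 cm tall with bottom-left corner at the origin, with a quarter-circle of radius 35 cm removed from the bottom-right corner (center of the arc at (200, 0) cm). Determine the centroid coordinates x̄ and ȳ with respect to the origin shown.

x̄ = 94.55 cm, ȳ = 41.61 cm

plate: A = 200 × 80 = 16000.00, centroid at (100.00, 40.00).
removed quarter-circle: A = −¼π·35² = -962.11, centroid at (185.15, 14.85).
ΣA = 15037.89 cm²
ΣAx̄ = (16000.00)(100.00) + (-962.11)(185.15) = 1421869.12 cm³
ΣAȳ = (16000.00)(40.00) + (-962.11)(14.85) = 625708.33 cm³
x̄ = 1421869.12 / 15037.89 = 94.55 cm
ȳ = 625708.33 / 15037.89 = 41.61 cm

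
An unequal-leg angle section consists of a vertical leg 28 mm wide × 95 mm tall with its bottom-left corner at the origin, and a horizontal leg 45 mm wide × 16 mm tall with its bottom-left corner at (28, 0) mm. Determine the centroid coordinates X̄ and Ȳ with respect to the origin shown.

Part | A | x̄ᵢ | ȳᵢ | A·x̄ᵢ | A·ȳᵢ
vertical leg | 2660.00 | 14.00 | 47.50 | 37240.00 | 126350.00
horizontal leg | 720.00 | 50.50 | 8.00 | 36360.00 | 5760.00
Σ | 3380.00 |  |  | 73600.00 | 132110.00
X̄ = 73600.00 / 3380.00 = 21.78 mm
Ȳ = 132110.00 / 3380.00 = 39.09 mm

X̄ = 21.78 mm, Ȳ = 39.09 mm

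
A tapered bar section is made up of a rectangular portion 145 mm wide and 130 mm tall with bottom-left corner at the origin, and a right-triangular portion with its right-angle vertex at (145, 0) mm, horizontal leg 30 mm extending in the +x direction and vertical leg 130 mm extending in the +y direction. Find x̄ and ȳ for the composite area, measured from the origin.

x̄ = 80.23 mm, ȳ = 62.97 mm

Part | A | x̄ᵢ | ȳᵢ | A·x̄ᵢ | A·ȳᵢ
rectangular portion | 18850.00 | 72.50 | 65.00 | 1366625.00 | 1225250.00
triangular portion | 1950.00 | 155.00 | 43.33 | 302250.00 | 84500.00
Σ | 20800.00 |  |  | 1668875.00 | 1309750.00
x̄ = 1668875.00 / 20800.00 = 80.23 mm
ȳ = 1309750.00 / 20800.00 = 62.97 mm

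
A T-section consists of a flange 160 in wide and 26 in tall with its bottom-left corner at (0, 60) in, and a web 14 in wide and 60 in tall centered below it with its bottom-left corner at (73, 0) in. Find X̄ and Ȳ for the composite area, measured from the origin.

X̄ = 80.00 in, Ȳ = 65.78 in

Part | A | x̄ᵢ | ȳᵢ | A·x̄ᵢ | A·ȳᵢ
web | 840.00 | 80.00 | 30.00 | 67200.00 | 25200.00
flange | 4160.00 | 80.00 | 73.00 | 332800.00 | 303680.00
Σ | 5000.00 |  |  | 400000.00 | 328880.00
X̄ = 400000.00 / 5000.00 = 80.00 in
Ȳ = 328880.00 / 5000.00 = 65.78 in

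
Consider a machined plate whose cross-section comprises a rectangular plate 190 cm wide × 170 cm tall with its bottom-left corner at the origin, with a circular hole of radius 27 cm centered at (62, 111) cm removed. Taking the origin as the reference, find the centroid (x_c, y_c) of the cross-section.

plate: A = 190 × 170 = 32300.00, centroid at (95.00, 85.00).
hole: A = −π·27² = -2290.22, centroid at (62.00, 111.00).
ΣA = 30009.78 cm², ΣAx_c = 2926506.30 cm³, ΣAy_c = 2491285.46 cm³.
x_c = 2926506.30/30009.78 = 97.52 cm; y_c = 2491285.46/30009.78 = 83.02 cm.

x_c = 97.52 cm, y_c = 83.02 cm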